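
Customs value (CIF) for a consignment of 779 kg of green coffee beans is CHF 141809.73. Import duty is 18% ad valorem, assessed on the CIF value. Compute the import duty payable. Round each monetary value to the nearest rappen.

Import duty: CHF 25525.75

Import duty = 141809.73 × 18% = 25525.75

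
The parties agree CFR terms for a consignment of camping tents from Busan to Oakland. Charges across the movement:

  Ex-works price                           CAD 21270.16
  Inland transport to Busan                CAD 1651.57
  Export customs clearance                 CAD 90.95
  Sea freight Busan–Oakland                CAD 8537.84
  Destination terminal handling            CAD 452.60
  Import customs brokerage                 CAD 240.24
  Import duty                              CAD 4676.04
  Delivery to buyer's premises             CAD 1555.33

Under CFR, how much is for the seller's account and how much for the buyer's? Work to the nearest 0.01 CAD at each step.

Seller: CAD 31550.52; buyer: CAD 6924.21

CFR: the seller pays costs through ocean freight to the destination port, but not insurance.
Seller's account: goods 21270.16 + inland to port 1651.57 + export clearance 90.95 + freight 8537.84 = 31550.52
Buyer's account: destination terminal 452.60 + brokerage 240.24 + duty 4676.04 + delivery 1555.33 = 6924.21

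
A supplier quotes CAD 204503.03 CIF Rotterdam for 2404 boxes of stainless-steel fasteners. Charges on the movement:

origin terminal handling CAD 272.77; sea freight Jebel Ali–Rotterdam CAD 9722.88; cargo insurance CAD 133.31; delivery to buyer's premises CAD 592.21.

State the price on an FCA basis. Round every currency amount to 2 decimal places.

FCA price: CAD 194374.07

Not relevant to the conversion: delivery — on the buyer under both terms; not part of either seller's price.
From CIF to FCA, the seller no longer bears: origin terminal, freight, insurance.
FCA price = 204503.03 − 272.77 − 9722.88 − 133.31 = 194374.07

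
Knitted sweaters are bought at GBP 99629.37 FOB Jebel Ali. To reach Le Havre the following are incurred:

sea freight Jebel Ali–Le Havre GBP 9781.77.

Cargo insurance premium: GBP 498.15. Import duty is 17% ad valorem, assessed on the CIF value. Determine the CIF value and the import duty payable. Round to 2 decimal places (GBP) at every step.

CIF = FOB price + freight + insurance
CIF = 99629.37 + 9781.77 + 498.15 = 109909.29
Import duty = 109909.29 × 17% = 18684.58

CIF value: GBP 109909.29; import duty: GBP 18684.58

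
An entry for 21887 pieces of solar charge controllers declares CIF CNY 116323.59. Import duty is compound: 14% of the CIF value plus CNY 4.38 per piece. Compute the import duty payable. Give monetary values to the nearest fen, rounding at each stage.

Ad valorem component: 116323.59 × 14% = 16285.30
Specific component: 21887 × 4.38 = 95865.06
Import duty = 16285.30 + 95865.06 = 112150.36

Import duty: CNY 112150.36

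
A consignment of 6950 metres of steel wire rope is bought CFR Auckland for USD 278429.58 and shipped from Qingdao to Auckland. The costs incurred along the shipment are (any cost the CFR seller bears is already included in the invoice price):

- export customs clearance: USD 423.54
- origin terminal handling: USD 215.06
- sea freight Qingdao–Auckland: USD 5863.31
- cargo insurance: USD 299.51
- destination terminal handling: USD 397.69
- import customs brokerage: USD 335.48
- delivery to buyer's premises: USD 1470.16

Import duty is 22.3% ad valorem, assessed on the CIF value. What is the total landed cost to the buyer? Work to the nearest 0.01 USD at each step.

Total landed cost: USD 343089.01

CFR: the seller pays costs through ocean freight to the destination port, but not insurance.
Already in the invoice (seller's account under CFR): export clearance, origin terminal, freight — exclude.
CIF value = CFR price + insurance = 278429.58 + 299.51 = 278729.09
Import duty = 278729.09 × 22.3% = 62156.59
Buyer bears: insurance 299.51 + destination terminal 397.69 + brokerage 335.48 + delivery 1470.16 + duty 62156.59 = 64659.43
Landed cost = invoice 278429.58 + 64659.43 = 343089.01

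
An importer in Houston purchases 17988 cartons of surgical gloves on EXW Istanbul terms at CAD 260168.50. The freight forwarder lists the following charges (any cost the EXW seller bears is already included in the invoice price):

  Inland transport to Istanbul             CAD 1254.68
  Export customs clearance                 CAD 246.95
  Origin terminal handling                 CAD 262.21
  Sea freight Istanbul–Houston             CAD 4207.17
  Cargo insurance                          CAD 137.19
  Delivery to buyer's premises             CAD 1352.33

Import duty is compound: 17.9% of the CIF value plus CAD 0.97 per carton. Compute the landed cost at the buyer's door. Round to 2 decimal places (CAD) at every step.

EXW: the seller makes goods available at their premises; the buyer bears all onward costs.
CIF value = EXW price + inland to port + export clearance + origin terminal + freight + insurance = 260168.50 + 1254.68 + 246.95 + 262.21 + 4207.17 + 137.19 = 266276.70
Ad valorem component: 266276.70 × 17.9% = 47663.53
Specific component: 17988 × 0.97 = 17448.36
Import duty = 47663.53 + 17448.36 = 65111.89
Buyer bears: inland to port 1254.68 + export clearance 246.95 + origin terminal 262.21 + freight 4207.17 + insurance 137.19 + delivery 1352.33 + duty 65111.89 = 72572.42
Landed cost = invoice 260168.50 + 72572.42 = 332740.92

Total landed cost: CAD 332740.92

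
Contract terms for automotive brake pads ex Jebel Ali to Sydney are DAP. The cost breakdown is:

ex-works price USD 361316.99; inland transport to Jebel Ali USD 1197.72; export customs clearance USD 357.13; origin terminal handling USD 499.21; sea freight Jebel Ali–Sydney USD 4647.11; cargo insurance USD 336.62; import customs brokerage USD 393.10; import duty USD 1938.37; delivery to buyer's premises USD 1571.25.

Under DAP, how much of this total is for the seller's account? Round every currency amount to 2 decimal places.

DAP: the seller bears all costs to the named destination except import duty and clearance.
Seller's account: goods 361316.99 + inland to port 1197.72 + export clearance 357.13 + origin terminal 499.21 + freight 4647.11 + insurance 336.62 + delivery 1571.25 = 369926.03
Buyer's account: brokerage 393.10 + duty 1938.37 = 2331.47

Seller's account: USD 369926.03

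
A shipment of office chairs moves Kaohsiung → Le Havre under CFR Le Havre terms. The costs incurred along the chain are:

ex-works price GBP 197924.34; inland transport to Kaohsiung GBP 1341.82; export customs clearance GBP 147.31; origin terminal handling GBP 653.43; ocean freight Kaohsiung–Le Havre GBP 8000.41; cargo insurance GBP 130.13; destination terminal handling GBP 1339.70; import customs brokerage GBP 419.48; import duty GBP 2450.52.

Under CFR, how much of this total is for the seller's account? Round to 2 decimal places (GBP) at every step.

CFR: the seller pays costs through ocean freight to the destination port, but not insurance.
Seller's account: goods 197924.34 + inland to port 1341.82 + export clearance 147.31 + origin terminal 653.43 + freight 8000.41 = 208067.31
Buyer's account: insurance 130.13 + destination terminal 1339.70 + brokerage 419.48 + duty 2450.52 = 4339.83

Seller's account: GBP 208067.31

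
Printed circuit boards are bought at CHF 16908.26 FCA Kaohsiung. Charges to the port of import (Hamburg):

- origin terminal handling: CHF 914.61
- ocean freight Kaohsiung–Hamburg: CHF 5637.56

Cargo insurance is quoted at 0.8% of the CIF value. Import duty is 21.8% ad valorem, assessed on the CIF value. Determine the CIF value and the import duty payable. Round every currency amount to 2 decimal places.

CIF value: CHF 23649.63; import duty: CHF 5155.62

Let C be the CIF value. C = FCA price + pre-shipment costs + freight + 0.8% × C
C − 0.8% × C = 16908.26 + 914.61 + 5637.56
0.992 × C = 23460.43
C = 23460.43 / 0.992 = 23649.63
Insurance premium = 0.8% × 23649.63 = 189.20
Import duty = 23649.63 × 21.8% = 5155.62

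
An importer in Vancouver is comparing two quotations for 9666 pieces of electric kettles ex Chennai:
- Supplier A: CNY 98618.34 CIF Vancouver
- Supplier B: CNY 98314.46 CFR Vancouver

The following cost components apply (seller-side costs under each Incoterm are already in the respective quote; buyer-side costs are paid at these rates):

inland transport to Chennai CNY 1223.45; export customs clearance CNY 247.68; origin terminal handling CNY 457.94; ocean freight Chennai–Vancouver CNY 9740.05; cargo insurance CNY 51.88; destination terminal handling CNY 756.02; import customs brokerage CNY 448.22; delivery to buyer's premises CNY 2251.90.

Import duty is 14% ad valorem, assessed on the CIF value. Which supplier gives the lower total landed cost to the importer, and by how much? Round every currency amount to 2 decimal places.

Supplier B is cheaper by CNY 287.28

Supplier A (CIF):
The CIF price already equals the CIF value: 98618.34
Import duty = 98618.34 × 14% = 13806.57
Buyer bears (A): 756.02 + 448.22 + 2251.90 = 3456.14
Landed cost (A) = invoice 98618.34 + 3456.14 + duty 13806.57 = 115881.05
Supplier B (CFR):
CIF value = CFR price + insurance = 98314.46 + 51.88 = 98366.34
Import duty = 98366.34 × 14% = 13771.29
Buyer bears (B): 51.88 + 756.02 + 448.22 + 2251.90 = 3508.02
Landed cost (B) = invoice 98314.46 + 3508.02 + duty 13771.29 = 115593.77
Difference = |115881.05 − 115593.77| = 287.28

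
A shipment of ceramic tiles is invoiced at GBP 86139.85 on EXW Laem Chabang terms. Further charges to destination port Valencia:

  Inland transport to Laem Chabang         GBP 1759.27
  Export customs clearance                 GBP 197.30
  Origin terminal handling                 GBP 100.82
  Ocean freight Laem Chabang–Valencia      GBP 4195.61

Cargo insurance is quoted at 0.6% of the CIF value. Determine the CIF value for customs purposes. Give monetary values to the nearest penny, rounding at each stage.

CIF value: GBP 92950.55

Let C be the CIF value. C = EXW price + pre-shipment costs + freight + 0.6% × C
C − 0.6% × C = 86139.85 + 1759.27 + 197.30 + 100.82 + 4195.61
0.994 × C = 92392.85
C = 92392.85 / 0.994 = 92950.55
Insurance premium = 0.6% × 92950.55 = 557.70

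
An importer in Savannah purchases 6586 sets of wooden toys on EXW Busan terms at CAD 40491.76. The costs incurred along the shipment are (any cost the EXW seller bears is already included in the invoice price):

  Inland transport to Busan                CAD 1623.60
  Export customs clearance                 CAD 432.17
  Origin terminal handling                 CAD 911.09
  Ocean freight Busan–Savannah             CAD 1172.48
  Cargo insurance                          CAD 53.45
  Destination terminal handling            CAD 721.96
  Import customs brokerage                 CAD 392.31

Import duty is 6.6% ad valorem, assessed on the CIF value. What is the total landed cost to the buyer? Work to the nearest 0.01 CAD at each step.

Total landed cost: CAD 48748.00

EXW: the seller makes goods available at their premises; the buyer bears all onward costs.
CIF value = EXW price + inland to port + export clearance + origin terminal + freight + insurance = 40491.76 + 1623.60 + 432.17 + 911.09 + 1172.48 + 53.45 = 44684.55
Import duty = 44684.55 × 6.6% = 2949.18
Buyer bears: inland to port 1623.60 + export clearance 432.17 + origin terminal 911.09 + freight 1172.48 + insurance 53.45 + destination terminal 721.96 + brokerage 392.31 + duty 2949.18 = 8256.24
Landed cost = invoice 40491.76 + 8256.24 = 48748.00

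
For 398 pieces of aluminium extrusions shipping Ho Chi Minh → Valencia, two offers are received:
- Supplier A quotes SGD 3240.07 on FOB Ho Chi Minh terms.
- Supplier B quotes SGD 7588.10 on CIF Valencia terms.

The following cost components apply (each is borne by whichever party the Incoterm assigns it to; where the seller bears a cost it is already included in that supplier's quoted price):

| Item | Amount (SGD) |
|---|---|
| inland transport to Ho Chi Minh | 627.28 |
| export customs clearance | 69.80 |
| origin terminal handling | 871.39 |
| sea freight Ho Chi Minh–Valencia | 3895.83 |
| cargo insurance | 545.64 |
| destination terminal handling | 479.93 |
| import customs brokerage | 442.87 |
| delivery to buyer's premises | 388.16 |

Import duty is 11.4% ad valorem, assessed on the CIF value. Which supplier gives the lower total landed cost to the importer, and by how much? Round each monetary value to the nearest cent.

Supplier A (FOB):
CIF value = FOB price + freight + insurance = 3240.07 + 3895.83 + 545.64 = 7681.54
Import duty = 7681.54 × 11.4% = 875.70
Buyer bears (A): 3895.83 + 545.64 + 479.93 + 442.87 + 388.16 = 5752.43
Landed cost (A) = invoice 3240.07 + 5752.43 + duty 875.70 = 9868.20
Supplier B (CIF):
The CIF price already equals the CIF value: 7588.10
Import duty = 7588.10 × 11.4% = 865.04
Buyer bears (B): 479.93 + 442.87 + 388.16 = 1310.96
Landed cost (B) = invoice 7588.10 + 1310.96 + duty 865.04 = 9764.10
Difference = |9868.20 − 9764.10| = 104.10

Supplier B is cheaper by SGD 104.10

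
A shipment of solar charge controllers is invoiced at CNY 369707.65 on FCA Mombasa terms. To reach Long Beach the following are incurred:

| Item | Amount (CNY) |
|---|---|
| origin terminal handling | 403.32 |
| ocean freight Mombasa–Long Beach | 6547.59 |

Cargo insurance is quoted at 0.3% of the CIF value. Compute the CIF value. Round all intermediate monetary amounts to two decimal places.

CIF value: CNY 377791.94

Let C be the CIF value. C = FCA price + pre-shipment costs + freight + 0.3% × C
C − 0.3% × C = 369707.65 + 403.32 + 6547.59
0.997 × C = 376658.56
C = 376658.56 / 0.997 = 377791.94
Insurance premium = 0.3% × 377791.94 = 1133.38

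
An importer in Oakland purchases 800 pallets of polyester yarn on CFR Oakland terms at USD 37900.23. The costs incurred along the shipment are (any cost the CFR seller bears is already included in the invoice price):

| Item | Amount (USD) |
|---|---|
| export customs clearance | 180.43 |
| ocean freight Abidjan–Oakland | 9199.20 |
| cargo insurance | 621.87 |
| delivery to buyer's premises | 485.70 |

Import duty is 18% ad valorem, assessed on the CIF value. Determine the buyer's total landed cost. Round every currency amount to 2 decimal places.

CFR: the seller pays costs through ocean freight to the destination port, but not insurance.
Already in the invoice (seller's account under CFR): export clearance, freight — exclude.
CIF value = CFR price + insurance = 37900.23 + 621.87 = 38522.10
Import duty = 38522.10 × 18% = 6933.98
Buyer bears: insurance 621.87 + delivery 485.70 + duty 6933.98 = 8041.55
Landed cost = invoice 37900.23 + 8041.55 = 45941.78

Total landed cost: USD 45941.78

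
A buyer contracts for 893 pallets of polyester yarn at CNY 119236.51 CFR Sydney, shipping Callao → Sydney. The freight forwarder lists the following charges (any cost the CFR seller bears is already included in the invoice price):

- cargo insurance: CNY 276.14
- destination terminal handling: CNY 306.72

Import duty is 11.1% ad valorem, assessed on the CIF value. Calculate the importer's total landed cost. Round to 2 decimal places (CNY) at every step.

CFR: the seller pays costs through ocean freight to the destination port, but not insurance.
CIF value = CFR price + insurance = 119236.51 + 276.14 = 119512.65
Import duty = 119512.65 × 11.1% = 13265.90
Buyer bears: insurance 276.14 + destination terminal 306.72 + duty 13265.90 = 13848.76
Landed cost = invoice 119236.51 + 13848.76 = 133085.27

Total landed cost: CNY 133085.27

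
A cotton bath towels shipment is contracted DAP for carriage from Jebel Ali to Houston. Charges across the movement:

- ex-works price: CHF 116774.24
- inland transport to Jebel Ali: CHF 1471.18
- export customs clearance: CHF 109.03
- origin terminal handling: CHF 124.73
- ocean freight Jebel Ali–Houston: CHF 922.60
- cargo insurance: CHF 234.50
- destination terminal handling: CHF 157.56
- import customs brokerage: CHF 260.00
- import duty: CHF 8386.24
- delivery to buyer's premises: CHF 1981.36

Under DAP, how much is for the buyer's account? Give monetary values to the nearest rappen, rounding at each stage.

Buyer's account: CHF 8646.24

DAP: the seller bears all costs to the named destination except import duty and clearance.
Seller's account: goods 116774.24 + inland to port 1471.18 + export clearance 109.03 + origin terminal 124.73 + freight 922.60 + insurance 234.50 + destination terminal 157.56 + delivery 1981.36 = 121775.20
Buyer's account: brokerage 260.00 + duty 8386.24 = 8646.24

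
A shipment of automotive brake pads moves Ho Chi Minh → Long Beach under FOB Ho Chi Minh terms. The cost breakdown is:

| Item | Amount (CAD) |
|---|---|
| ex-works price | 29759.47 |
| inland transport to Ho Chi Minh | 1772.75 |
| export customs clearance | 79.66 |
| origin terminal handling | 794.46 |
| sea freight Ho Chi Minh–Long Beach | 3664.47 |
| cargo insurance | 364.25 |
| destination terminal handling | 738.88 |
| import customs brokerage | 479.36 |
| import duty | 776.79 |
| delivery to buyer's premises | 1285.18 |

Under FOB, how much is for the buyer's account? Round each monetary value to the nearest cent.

FOB: the seller bears costs until goods are on board at the origin port; the buyer bears freight, insurance and all costs thereafter.
Seller's account: goods 29759.47 + inland to port 1772.75 + export clearance 79.66 + origin terminal 794.46 = 32406.34
Buyer's account: freight 3664.47 + insurance 364.25 + destination terminal 738.88 + brokerage 479.36 + duty 776.79 + delivery 1285.18 = 7308.93

Buyer's account: CAD 7308.93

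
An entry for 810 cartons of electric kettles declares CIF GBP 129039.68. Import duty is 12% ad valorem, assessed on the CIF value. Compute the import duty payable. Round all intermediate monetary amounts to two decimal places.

Import duty = 129039.68 × 12% = 15484.76

Import duty: GBP 15484.76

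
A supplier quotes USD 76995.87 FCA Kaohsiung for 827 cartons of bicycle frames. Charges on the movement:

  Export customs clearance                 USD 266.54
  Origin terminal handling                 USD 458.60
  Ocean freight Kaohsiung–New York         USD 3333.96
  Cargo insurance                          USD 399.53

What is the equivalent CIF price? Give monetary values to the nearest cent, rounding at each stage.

Not relevant to the conversion: export clearance — on the seller under both FCA and CIF; already in the FCA price and stays in the CIF price.
From FCA to CIF, the seller additionally bears: origin terminal, freight, insurance.
CIF price = 76995.87 + 458.60 + 3333.96 + 399.53 = 81187.96

CIF price: USD 81187.96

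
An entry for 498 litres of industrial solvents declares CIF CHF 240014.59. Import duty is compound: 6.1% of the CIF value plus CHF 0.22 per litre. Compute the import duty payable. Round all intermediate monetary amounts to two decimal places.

Import duty: CHF 14750.45

Ad valorem component: 240014.59 × 6.1% = 14640.89
Specific component: 498 × 0.22 = 109.56
Import duty = 14640.89 + 109.56 = 14750.45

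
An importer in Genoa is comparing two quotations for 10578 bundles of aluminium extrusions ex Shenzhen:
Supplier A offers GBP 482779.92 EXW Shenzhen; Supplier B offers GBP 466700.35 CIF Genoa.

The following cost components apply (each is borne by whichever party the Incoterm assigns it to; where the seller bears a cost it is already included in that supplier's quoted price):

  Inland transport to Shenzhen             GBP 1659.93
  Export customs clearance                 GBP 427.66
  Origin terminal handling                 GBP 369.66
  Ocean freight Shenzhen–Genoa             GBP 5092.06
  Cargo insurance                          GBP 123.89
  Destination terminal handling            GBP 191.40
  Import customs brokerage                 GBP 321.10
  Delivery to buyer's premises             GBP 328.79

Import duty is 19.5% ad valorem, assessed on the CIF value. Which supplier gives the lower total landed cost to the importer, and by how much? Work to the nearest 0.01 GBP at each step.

Supplier A (EXW):
CIF value = EXW price + inland to port + export clearance + origin terminal + freight + insurance = 482779.92 + 1659.93 + 427.66 + 369.66 + 5092.06 + 123.89 = 490453.12
Import duty = 490453.12 × 19.5% = 95638.36
Buyer bears (A): 1659.93 + 427.66 + 369.66 + 5092.06 + 123.89 + 191.40 + 321.10 + 328.79 = 8514.49
Landed cost (A) = invoice 482779.92 + 8514.49 + duty 95638.36 = 586932.77
Supplier B (CIF):
The CIF price already equals the CIF value: 466700.35
Import duty = 466700.35 × 19.5% = 91006.57
Buyer bears (B): 191.40 + 321.10 + 328.79 = 841.29
Landed cost (B) = invoice 466700.35 + 841.29 + duty 91006.57 = 558548.21
Difference = |586932.77 − 558548.21| = 28384.56

Supplier B is cheaper by GBP 28384.56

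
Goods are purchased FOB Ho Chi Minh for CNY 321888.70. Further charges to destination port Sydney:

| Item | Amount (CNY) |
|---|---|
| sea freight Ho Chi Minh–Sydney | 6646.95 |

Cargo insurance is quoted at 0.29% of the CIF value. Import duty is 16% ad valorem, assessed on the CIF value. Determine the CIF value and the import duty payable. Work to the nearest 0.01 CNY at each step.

CIF value: CNY 329491.17; import duty: CNY 52718.59

Let C be the CIF value. C = FOB price + freight + 0.29% × C
C − 0.29% × C = 321888.70 + 6646.95
0.9971 × C = 328535.65
C = 328535.65 / 0.9971 = 329491.17
Insurance premium = 0.29% × 329491.17 = 955.52
Import duty = 329491.17 × 16% = 52718.59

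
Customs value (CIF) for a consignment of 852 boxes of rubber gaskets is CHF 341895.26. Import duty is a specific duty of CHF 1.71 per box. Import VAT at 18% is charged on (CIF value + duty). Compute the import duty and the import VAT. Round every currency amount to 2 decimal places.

Import duty = 852 × 1.71 = 1456.92
VAT base = CIF + duty = 341895.26 + 1456.92 = 343352.18
Import VAT = 343352.18 × 18% = 61803.39

Import duty: CHF 1456.92; import VAT: CHF 61803.39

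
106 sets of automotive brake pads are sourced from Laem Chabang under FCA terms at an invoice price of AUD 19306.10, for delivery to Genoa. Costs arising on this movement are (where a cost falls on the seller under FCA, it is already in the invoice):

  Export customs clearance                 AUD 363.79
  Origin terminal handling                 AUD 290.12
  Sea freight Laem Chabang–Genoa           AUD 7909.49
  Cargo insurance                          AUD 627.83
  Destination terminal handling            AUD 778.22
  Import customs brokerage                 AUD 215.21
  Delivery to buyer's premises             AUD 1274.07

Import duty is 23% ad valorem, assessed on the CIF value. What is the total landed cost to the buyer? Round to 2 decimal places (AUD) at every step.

FCA: the seller delivers export-cleared goods to the carrier; the buyer bears costs from that point.
Already in the invoice (seller's account under FCA): export clearance — exclude.
CIF value = FCA price + origin terminal + freight + insurance = 19306.10 + 290.12 + 7909.49 + 627.83 = 28133.54
Import duty = 28133.54 × 23% = 6470.71
Buyer bears: origin terminal 290.12 + freight 7909.49 + insurance 627.83 + destination terminal 778.22 + brokerage 215.21 + delivery 1274.07 + duty 6470.71 = 17565.65
Landed cost = invoice 19306.10 + 17565.65 = 36871.75

Total landed cost: AUD 36871.75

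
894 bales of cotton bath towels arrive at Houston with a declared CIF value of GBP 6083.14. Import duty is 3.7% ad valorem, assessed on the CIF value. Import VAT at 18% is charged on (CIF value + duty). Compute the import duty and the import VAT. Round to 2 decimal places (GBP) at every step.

Import duty = 6083.14 × 3.7% = 225.08
VAT base = CIF + duty = 6083.14 + 225.08 = 6308.22
Import VAT = 6308.22 × 18% = 1135.48

Import duty: GBP 225.08; import VAT: GBP 1135.48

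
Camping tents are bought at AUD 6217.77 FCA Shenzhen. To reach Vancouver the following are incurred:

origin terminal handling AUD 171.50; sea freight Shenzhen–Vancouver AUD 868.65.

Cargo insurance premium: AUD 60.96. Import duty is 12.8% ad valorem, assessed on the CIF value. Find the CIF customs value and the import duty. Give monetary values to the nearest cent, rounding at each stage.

CIF = FCA price + pre-shipment costs + freight + insurance
CIF = 6217.77 + 171.50 + 868.65 + 60.96 = 7318.88
Import duty = 7318.88 × 12.8% = 936.82

CIF value: AUD 7318.88; import duty: AUD 936.82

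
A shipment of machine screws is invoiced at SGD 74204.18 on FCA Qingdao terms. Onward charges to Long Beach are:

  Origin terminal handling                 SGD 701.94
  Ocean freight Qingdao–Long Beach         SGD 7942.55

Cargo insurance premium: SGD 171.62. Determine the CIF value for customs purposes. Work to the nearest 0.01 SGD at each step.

CIF = FCA price + pre-shipment costs + freight + insurance
CIF = 74204.18 + 701.94 + 7942.55 + 171.62 = 83020.29

CIF value: SGD 83020.29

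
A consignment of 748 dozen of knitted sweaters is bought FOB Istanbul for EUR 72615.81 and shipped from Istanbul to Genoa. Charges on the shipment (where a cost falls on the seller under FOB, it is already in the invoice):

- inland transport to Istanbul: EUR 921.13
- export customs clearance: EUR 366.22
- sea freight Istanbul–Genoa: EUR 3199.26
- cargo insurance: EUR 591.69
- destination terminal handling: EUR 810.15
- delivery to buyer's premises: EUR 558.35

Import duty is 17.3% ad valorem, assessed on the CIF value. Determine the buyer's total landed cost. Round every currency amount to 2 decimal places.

Total landed cost: EUR 90993.63

FOB: the seller bears costs until goods are on board at the origin port; the buyer bears freight, insurance and all costs thereafter.
Already in the invoice (seller's account under FOB): inland to port, export clearance — exclude.
CIF value = FOB price + freight + insurance = 72615.81 + 3199.26 + 591.69 = 76406.76
Import duty = 76406.76 × 17.3% = 13218.37
Buyer bears: freight 3199.26 + insurance 591.69 + destination terminal 810.15 + delivery 558.35 + duty 13218.37 = 18377.82
Landed cost = invoice 72615.81 + 18377.82 = 90993.63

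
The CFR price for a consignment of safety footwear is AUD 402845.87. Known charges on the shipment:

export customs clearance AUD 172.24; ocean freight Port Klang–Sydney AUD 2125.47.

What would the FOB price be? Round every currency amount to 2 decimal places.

Not relevant to the conversion: export clearance — on the seller under both CFR and FOB; already in the CFR price and stays in the FOB price.
From CFR to FOB, the seller no longer bears: freight.
FOB price = 402845.87 − 2125.47 = 400720.40

FOB price: AUD 400720.40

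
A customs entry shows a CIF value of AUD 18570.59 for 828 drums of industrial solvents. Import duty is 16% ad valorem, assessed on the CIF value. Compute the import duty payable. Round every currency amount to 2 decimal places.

Import duty: AUD 2971.29

Import duty = 18570.59 × 16% = 2971.29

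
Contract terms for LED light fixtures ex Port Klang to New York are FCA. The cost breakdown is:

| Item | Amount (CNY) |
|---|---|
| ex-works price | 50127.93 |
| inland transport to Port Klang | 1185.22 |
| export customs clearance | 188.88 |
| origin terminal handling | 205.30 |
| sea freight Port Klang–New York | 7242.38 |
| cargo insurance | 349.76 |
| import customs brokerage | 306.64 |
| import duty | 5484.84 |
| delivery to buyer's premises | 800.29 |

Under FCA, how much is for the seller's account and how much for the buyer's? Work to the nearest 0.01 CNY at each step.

FCA: the seller delivers export-cleared goods to the carrier; the buyer bears costs from that point.
Seller's account: goods 50127.93 + inland to port 1185.22 + export clearance 188.88 = 51502.03
Buyer's account: origin terminal 205.30 + freight 7242.38 + insurance 349.76 + brokerage 306.64 + duty 5484.84 + delivery 800.29 = 14389.21

Seller: CNY 51502.03; buyer: CNY 14389.21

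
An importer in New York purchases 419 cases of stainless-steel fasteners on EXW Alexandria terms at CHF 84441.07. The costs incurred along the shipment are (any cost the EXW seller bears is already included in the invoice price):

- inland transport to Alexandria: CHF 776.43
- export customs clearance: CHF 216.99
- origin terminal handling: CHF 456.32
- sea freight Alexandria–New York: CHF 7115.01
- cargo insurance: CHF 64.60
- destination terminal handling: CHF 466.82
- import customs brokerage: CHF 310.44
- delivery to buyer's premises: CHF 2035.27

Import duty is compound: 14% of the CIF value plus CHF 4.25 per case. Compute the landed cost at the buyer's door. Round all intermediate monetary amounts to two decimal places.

EXW: the seller makes goods available at their premises; the buyer bears all onward costs.
CIF value = EXW price + inland to port + export clearance + origin terminal + freight + insurance = 84441.07 + 776.43 + 216.99 + 456.32 + 7115.01 + 64.60 = 93070.42
Ad valorem component: 93070.42 × 14% = 13029.86
Specific component: 419 × 4.25 = 1780.75
Import duty = 13029.86 + 1780.75 = 14810.61
Buyer bears: inland to port 776.43 + export clearance 216.99 + origin terminal 456.32 + freight 7115.01 + insurance 64.60 + destination terminal 466.82 + brokerage 310.44 + delivery 2035.27 + duty 14810.61 = 26252.49
Landed cost = invoice 84441.07 + 26252.49 = 110693.56

Total landed cost: CHF 110693.56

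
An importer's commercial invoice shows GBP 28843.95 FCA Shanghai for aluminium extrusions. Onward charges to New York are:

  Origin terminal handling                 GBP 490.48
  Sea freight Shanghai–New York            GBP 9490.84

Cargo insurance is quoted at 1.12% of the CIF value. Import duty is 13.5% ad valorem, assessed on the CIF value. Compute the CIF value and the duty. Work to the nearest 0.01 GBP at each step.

Let C be the CIF value. C = FCA price + pre-shipment costs + freight + 1.12% × C
C − 1.12% × C = 28843.95 + 490.48 + 9490.84
0.9888 × C = 38825.27
C = 38825.27 / 0.9888 = 39265.04
Insurance premium = 1.12% × 39265.04 = 439.77
Import duty = 39265.04 × 13.5% = 5300.78

CIF value: GBP 39265.04; import duty: GBP 5300.78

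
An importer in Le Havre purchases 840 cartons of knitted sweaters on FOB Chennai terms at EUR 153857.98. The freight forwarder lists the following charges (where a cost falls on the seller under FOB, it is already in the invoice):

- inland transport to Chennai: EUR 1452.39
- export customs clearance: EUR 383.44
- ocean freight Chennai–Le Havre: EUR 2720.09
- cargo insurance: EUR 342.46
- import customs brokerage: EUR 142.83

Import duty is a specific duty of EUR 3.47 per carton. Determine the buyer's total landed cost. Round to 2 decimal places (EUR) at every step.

FOB: the seller bears costs until goods are on board at the origin port; the buyer bears freight, insurance and all costs thereafter.
Already in the invoice (seller's account under FOB): inland to port, export clearance — exclude.
CIF value = FOB price + freight + insurance = 153857.98 + 2720.09 + 342.46 = 156920.53
Import duty = 840 × 3.47 = 2914.80
Buyer bears: freight 2720.09 + insurance 342.46 + brokerage 142.83 + duty 2914.80 = 6120.18
Landed cost = invoice 153857.98 + 6120.18 = 159978.16

Total landed cost: EUR 159978.16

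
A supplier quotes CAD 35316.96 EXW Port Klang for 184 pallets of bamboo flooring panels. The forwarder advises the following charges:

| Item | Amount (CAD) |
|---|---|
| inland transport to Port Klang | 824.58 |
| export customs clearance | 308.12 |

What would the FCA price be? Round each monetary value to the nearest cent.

From EXW to FCA, the seller additionally bears: inland to port, export clearance.
FCA price = 35316.96 + 824.58 + 308.12 = 36449.66

FCA price: CAD 36449.66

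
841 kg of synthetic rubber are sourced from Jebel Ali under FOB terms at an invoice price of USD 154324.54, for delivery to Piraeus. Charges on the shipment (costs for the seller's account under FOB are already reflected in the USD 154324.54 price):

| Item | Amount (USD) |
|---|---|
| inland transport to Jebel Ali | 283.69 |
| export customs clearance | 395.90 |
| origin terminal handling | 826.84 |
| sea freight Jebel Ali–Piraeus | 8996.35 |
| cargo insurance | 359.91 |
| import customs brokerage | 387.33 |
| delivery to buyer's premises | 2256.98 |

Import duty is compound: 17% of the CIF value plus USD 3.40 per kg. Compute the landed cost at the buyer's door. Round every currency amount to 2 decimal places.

Total landed cost: USD 197010.25

FOB: the seller bears costs until goods are on board at the origin port; the buyer bears freight, insurance and all costs thereafter.
Already in the invoice (seller's account under FOB): inland to port, export clearance, origin terminal — exclude.
CIF value = FOB price + freight + insurance = 154324.54 + 8996.35 + 359.91 = 163680.80
Ad valorem component: 163680.80 × 17% = 27825.74
Specific component: 841 × 3.40 = 2859.40
Import duty = 27825.74 + 2859.40 = 30685.14
Buyer bears: freight 8996.35 + insurance 359.91 + brokerage 387.33 + delivery 2256.98 + duty 30685.14 = 42685.71
Landed cost = invoice 154324.54 + 42685.71 = 197010.25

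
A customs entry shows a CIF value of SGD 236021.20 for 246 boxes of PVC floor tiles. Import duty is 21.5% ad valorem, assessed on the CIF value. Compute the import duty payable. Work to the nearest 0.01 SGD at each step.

Import duty = 236021.20 × 21.5% = 50744.56

Import duty: SGD 50744.56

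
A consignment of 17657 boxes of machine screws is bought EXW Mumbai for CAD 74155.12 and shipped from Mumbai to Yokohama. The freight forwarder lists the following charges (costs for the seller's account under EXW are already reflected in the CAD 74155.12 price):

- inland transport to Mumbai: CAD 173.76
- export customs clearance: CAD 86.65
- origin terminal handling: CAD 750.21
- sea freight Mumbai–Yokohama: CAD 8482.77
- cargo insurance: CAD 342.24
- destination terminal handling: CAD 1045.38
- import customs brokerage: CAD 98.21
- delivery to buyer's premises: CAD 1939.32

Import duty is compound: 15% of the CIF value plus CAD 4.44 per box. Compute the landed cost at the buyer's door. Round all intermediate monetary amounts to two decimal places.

Total landed cost: CAD 178069.35

EXW: the seller makes goods available at their premises; the buyer bears all onward costs.
CIF value = EXW price + inland to port + export clearance + origin terminal + freight + insurance = 74155.12 + 173.76 + 86.65 + 750.21 + 8482.77 + 342.24 = 83990.75
Ad valorem component: 83990.75 × 15% = 12598.61
Specific component: 17657 × 4.44 = 78397.08
Import duty = 12598.61 + 78397.08 = 90995.69
Buyer bears: inland to port 173.76 + export clearance 86.65 + origin terminal 750.21 + freight 8482.77 + insurance 342.24 + destination terminal 1045.38 + brokerage 98.21 + delivery 1939.32 + duty 90995.69 = 103914.23
Landed cost = invoice 74155.12 + 103914.23 = 178069.35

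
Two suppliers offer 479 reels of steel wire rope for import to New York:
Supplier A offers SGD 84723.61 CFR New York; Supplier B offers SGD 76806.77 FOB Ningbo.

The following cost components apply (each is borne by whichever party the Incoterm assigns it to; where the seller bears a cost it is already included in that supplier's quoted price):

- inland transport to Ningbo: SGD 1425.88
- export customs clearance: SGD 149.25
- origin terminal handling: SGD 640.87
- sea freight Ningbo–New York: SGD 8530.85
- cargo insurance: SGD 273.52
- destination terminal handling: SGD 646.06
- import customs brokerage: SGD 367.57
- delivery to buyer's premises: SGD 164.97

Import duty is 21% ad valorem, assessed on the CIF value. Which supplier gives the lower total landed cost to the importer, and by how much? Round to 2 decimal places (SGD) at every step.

Supplier A (CFR):
CIF value = CFR price + insurance = 84723.61 + 273.52 = 84997.13
Import duty = 84997.13 × 21% = 17849.40
Buyer bears (A): 273.52 + 646.06 + 367.57 + 164.97 = 1452.12
Landed cost (A) = invoice 84723.61 + 1452.12 + duty 17849.40 = 104025.13
Supplier B (FOB):
CIF value = FOB price + freight + insurance = 76806.77 + 8530.85 + 273.52 = 85611.14
Import duty = 85611.14 × 21% = 17978.34
Buyer bears (B): 8530.85 + 273.52 + 646.06 + 367.57 + 164.97 = 9982.97
Landed cost (B) = invoice 76806.77 + 9982.97 + duty 17978.34 = 104768.08
Difference = |104025.13 − 104768.08| = 742.95

Supplier A is cheaper by SGD 742.95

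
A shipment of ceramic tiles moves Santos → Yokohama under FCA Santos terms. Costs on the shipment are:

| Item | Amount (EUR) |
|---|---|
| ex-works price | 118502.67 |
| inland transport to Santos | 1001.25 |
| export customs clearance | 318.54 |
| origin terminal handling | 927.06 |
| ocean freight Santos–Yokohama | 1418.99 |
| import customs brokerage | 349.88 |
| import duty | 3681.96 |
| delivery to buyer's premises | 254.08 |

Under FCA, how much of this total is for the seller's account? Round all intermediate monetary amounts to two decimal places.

Seller's account: EUR 119822.46

FCA: the seller delivers export-cleared goods to the carrier; the buyer bears costs from that point.
Seller's account: goods 118502.67 + inland to port 1001.25 + export clearance 318.54 = 119822.46
Buyer's account: origin terminal 927.06 + freight 1418.99 + brokerage 349.88 + duty 3681.96 + delivery 254.08 = 6631.97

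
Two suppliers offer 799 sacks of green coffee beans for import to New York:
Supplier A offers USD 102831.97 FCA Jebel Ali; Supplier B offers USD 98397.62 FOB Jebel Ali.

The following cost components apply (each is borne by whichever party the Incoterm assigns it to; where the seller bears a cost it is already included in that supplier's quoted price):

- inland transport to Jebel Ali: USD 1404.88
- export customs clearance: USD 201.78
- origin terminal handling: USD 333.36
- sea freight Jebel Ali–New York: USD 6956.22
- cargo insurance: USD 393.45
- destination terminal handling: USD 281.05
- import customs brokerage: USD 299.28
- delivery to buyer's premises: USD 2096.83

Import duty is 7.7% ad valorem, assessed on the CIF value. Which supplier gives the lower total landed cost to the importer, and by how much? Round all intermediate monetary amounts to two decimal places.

Supplier B is cheaper by USD 5134.83

Supplier A (FCA):
CIF value = FCA price + origin terminal + freight + insurance = 102831.97 + 333.36 + 6956.22 + 393.45 = 110515.00
Import duty = 110515.00 × 7.7% = 8509.66
Buyer bears (A): 333.36 + 6956.22 + 393.45 + 281.05 + 299.28 + 2096.83 = 10360.19
Landed cost (A) = invoice 102831.97 + 10360.19 + duty 8509.66 = 121701.82
Supplier B (FOB):
CIF value = FOB price + freight + insurance = 98397.62 + 6956.22 + 393.45 = 105747.29
Import duty = 105747.29 × 7.7% = 8142.54
Buyer bears (B): 6956.22 + 393.45 + 281.05 + 299.28 + 2096.83 = 10026.83
Landed cost (B) = invoice 98397.62 + 10026.83 + duty 8142.54 = 116566.99
Difference = |121701.82 − 116566.99| = 5134.83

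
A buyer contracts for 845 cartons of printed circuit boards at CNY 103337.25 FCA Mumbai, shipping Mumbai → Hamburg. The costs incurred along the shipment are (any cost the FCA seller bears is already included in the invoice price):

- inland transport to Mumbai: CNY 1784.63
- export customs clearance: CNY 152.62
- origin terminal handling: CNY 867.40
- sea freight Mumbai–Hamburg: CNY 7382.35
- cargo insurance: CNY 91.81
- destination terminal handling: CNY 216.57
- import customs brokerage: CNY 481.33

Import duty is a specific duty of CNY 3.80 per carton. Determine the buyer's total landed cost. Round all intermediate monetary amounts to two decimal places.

Total landed cost: CNY 115587.71

FCA: the seller delivers export-cleared goods to the carrier; the buyer bears costs from that point.
Already in the invoice (seller's account under FCA): inland to port, export clearance — exclude.
CIF value = FCA price + origin terminal + freight + insurance = 103337.25 + 867.40 + 7382.35 + 91.81 = 111678.81
Import duty = 845 × 3.80 = 3211.00
Buyer bears: origin terminal 867.40 + freight 7382.35 + insurance 91.81 + destination terminal 216.57 + brokerage 481.33 + duty 3211.00 = 12250.46
Landed cost = invoice 103337.25 + 12250.46 = 115587.71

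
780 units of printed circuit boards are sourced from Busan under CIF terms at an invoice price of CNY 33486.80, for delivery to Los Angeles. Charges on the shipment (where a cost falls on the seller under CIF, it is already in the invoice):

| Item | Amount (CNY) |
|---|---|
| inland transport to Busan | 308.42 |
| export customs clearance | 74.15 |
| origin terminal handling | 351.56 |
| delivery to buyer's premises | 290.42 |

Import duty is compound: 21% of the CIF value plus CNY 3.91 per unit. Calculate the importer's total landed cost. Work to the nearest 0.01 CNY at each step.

Total landed cost: CNY 43859.25

CIF: the seller pays costs through ocean freight and marine insurance to the destination port.
Already in the invoice (seller's account under CIF): inland to port, export clearance, origin terminal — exclude.
The CIF price already equals the CIF value: 33486.80
Ad valorem component: 33486.80 × 21% = 7032.23
Specific component: 780 × 3.91 = 3049.80
Import duty = 7032.23 + 3049.80 = 10082.03
Buyer bears: delivery 290.42 + duty 10082.03 = 10372.45
Landed cost = invoice 33486.80 + 10372.45 = 43859.25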